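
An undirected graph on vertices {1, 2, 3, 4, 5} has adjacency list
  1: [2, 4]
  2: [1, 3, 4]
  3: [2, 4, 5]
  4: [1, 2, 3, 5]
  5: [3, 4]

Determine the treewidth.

A width-2 tree decomposition is:
Bags: B1 = {3, 4, 5}  B2 = {2, 3, 4}  B3 = {1, 2, 4}
Tree: B1–B2, B2–B3
Each bag holds 3 vertices, so the decomposition has width 2, which upper-bounds the treewidth. On the other hand G contains the 3-clique {1, 2, 4}. A clique must lie in a single bag of any decomposition, so no decomposition can have width below 2. Combining the bounds, tw(G) = 2.

2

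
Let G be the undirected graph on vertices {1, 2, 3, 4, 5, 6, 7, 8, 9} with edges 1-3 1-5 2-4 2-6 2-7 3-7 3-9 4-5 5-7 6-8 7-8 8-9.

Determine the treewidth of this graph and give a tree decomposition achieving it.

Treewidth 3.
One such decomposition:
Bags: B1 = {1, 3, 5, 9}  B2 = {3, 5, 7, 9}  B3 = {5, 7, 8, 9}  B4 = {4, 5, 7, 8}  B5 = {2, 4, 7, 8}  B6 = {2, 4, 6, 8}
Tree: B1–B2, B2–B3, B3–B4, B4–B5, B5–B6

The largest bag has 4 vertices, giving width 3; this decomposition certifies tw(G) ≤ 3. For the lower bound: the 4 vertex sets {1,3,9}, {5}, {7}, {2,4,6,8} are disjoint, each induces a connected subgraph, and every pair is joined by at least one edge of G. Contracting each set to a single vertex therefore yields K_{4} as a minor, and since treewidth is minor-monotone, tw(G) ≥ tw(K_{4}) = 3. Hence tw(G) = 3 exactly.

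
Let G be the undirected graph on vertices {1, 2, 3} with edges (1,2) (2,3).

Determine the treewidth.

1

A width-1 tree decomposition is:
Bags: B1 = {2, 3}  B2 = {1, 2}
Tree: B1–B2
Each bag holds 2 vertices, so the decomposition has width 1, which upper-bounds the treewidth. Any graph with an edge has treewidth ≥ 1, and G has the edge 2–3. The upper and lower bounds meet at 1, so that is the treewidth.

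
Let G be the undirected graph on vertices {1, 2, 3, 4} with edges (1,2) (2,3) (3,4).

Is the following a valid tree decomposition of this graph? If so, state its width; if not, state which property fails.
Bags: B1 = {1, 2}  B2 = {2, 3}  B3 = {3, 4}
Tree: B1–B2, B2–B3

Every vertex of G appears in some bag (union = {1, 2, 3, 4}); every edge is covered by a bag; and for each vertex v the set of bags containing v is connected in the bag tree. The decomposition is therefore valid. The largest bag has 2 vertices, so the width is 1.

Yes; width 1.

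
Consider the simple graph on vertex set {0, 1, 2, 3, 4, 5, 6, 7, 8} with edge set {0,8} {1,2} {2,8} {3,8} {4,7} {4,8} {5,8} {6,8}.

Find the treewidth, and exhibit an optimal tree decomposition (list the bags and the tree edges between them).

Each bag holds 2 vertices, so the decomposition has width 1, which upper-bounds the treewidth. Since G has at least one edge (e.g. 8–3), it is not an edgeless graph, so tw(G) ≥ 1. The upper and lower bounds meet at 1, so that is the treewidth.

Treewidth 1.
One such decomposition:
Bags: B1 = {3, 8}  B2 = {2, 8}  B3 = {1, 2}  B4 = {4, 8}  B5 = {5, 8}  B6 = {6, 8}  B7 = {4, 7}  B8 = {0, 8}
Tree: B1–B2, B2–B3, B1–B4, B2–B5, B1–B6, B4–B7, B5–B8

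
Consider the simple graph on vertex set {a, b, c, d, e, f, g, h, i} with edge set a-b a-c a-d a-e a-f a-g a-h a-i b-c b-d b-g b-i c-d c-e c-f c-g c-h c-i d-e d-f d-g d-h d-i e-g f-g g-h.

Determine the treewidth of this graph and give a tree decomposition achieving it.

Every bag has size at most 5, so the width is 5 − 1 = 4 and tw(G) ≤ 4. On the other hand G contains the 5-clique {a, c, d, e, g}. A clique must lie in a single bag of any decomposition, so no decomposition can have width below 4. Therefore the treewidth is 4.

Treewidth 4.
One optimal decomposition is:
Bags: B1 = {a, b, c, d, g}  B2 = {a, b, c, d, i}  B3 = {a, c, d, g, h}  B4 = {a, c, d, e, g}  B5 = {a, c, d, f, g}
Tree: B1–B2, B1–B3, B1–B4, B3–B5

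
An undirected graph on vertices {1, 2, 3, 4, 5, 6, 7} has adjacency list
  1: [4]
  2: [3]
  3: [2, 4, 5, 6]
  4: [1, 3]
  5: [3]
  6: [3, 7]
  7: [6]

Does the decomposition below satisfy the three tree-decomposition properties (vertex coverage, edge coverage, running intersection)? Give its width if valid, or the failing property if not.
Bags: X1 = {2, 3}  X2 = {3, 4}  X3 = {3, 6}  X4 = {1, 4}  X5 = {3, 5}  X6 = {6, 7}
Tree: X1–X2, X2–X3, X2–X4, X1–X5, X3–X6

Yes; width 1.

Vertex coverage: the bags together contain {1, 2, 3, 4, 5, 6, 7}, the full vertex set. Edge coverage: each edge of G has both endpoints in at least one bag. Running intersection: for every vertex, the bags containing it form a connected subtree. All three properties hold, so this is a valid tree decomposition of width max|bag| − 1 = 1, and hence tw(G) ≤ 1.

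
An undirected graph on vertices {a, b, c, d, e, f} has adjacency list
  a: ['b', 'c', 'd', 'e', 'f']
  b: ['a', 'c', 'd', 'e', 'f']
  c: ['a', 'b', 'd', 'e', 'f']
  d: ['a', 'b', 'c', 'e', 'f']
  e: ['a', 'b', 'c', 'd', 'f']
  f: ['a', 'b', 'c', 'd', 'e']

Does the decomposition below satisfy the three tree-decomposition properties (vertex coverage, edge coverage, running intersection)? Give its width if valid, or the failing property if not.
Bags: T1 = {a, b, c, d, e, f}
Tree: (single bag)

Checking the three conditions: (i) the bags cover all of {a, b, c, d, e, f}; (ii) for each edge, some bag contains both endpoints; (iii) the bags containing any fixed vertex form a subtree. All hold, so the decomposition is valid with width 6 − 1 = 5.

Yes; width 5.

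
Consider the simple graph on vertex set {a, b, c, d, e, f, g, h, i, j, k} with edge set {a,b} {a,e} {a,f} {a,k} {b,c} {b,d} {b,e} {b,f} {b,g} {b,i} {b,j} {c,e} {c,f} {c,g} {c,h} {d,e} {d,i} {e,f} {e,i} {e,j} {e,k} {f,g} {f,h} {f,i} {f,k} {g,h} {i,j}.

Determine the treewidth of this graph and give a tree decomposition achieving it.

Treewidth 3.
Bags: B1 = {a, b, e, f}  B2 = {b, e, f, i}  B3 = {b, e, i, j}  B4 = {b, c, e, f}  B5 = {b, d, e, i}  B6 = {b, c, f, g}  B7 = {c, f, g, h}  B8 = {a, e, f, k}
Tree: B1–B2, B2–B3, B1–B4, B3–B5, B4–B6, B6–B7, B1–B8

The largest bag has 4 vertices, giving width 3; this decomposition certifies tw(G) ≤ 3. On the other hand G contains the 4-clique {b, d, e, i}. A clique must lie in a single bag of any decomposition, so no decomposition can have width below 3. Therefore the treewidth is 3.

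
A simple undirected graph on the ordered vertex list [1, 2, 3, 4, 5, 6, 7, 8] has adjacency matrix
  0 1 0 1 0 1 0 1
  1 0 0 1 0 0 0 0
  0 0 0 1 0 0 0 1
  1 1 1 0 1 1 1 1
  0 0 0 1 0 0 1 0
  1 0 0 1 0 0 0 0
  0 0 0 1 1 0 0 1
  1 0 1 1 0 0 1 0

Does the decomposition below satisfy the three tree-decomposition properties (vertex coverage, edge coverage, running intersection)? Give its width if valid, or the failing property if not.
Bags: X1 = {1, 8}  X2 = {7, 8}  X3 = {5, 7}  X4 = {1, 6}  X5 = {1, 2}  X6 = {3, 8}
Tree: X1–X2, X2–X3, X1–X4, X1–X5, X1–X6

A tree decomposition must satisfy three properties: every vertex lies in some bag; for every edge, both endpoints lie together in some bag; and for every vertex, the bags containing it form a connected subtree. Here vertex 4 appears in no bag, so the decomposition is invalid.

No — vertex 4 appears in no bag.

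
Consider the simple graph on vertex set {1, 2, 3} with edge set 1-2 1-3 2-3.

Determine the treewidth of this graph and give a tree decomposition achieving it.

Treewidth 2.
One optimal decomposition is:
Bags: B1 = {1, 2, 3}
Tree: (single bag)

A single bag containing all 3 vertices is trivially a valid decomposition of width 2. For the lower bound, the 3 vertices {1, 2, 3} are pairwise adjacent, and any tree decomposition puts a clique entirely inside one bag — forcing width ≥ 2. The upper and lower bounds meet at 2, so that is the treewidth.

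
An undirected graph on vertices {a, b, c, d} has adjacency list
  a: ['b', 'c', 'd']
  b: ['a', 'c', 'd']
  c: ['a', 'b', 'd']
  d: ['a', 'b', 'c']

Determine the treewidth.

3

A width-3 tree decomposition is:
Bags: B1 = {a, b, c, d}
Tree: (single bag)
A single bag containing all 4 vertices is trivially a valid decomposition of width 3. Conversely, {a, b, c, d} is a clique of size 4, and the vertices of any clique must share a bag in every tree decomposition; so some bag has ≥ 4 vertices and tw(G) ≥ 3. Combining the bounds, tw(G) = 3.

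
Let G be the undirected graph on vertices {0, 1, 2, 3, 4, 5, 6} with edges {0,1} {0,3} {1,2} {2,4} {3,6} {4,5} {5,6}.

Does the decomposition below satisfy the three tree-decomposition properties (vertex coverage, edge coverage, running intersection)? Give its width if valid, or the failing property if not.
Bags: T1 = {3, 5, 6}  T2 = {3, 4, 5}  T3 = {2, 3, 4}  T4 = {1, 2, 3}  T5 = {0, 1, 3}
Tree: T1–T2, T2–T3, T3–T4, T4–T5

Yes; width 2.

Vertex coverage: the bags together contain {0, 1, 2, 3, 4, 5, 6}, the full vertex set. Edge coverage: each edge of G has both endpoints in at least one bag. Running intersection: for every vertex, the bags containing it form a connected subtree. All three properties hold, so this is a valid tree decomposition of width max|bag| − 1 = 2, and hence tw(G) ≤ 2.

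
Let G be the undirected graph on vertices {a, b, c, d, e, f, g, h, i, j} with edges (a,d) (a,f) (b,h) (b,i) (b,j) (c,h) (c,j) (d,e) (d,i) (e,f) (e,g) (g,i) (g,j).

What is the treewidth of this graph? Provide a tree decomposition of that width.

The largest bag has 3 vertices, giving width 2; this decomposition certifies tw(G) ≤ 2. Since f–a–d–e–f is a cycle in G, G is not acyclic. Forests are exactly the graphs of treewidth ≤ 1, so tw(G) ≥ 2. Therefore the treewidth is 2.

Treewidth 2.
Bags: B1 = {a, e, f}  B2 = {a, d, e}  B3 = {d, e, g}  B4 = {d, g, i}  B5 = {g, i, j}  B6 = {b, i, j}  B7 = {b, c, j}  B8 = {b, c, h}
Tree: B1–B2, B2–B3, B3–B4, B4–B5, B5–B6, B6–B7, B7–B8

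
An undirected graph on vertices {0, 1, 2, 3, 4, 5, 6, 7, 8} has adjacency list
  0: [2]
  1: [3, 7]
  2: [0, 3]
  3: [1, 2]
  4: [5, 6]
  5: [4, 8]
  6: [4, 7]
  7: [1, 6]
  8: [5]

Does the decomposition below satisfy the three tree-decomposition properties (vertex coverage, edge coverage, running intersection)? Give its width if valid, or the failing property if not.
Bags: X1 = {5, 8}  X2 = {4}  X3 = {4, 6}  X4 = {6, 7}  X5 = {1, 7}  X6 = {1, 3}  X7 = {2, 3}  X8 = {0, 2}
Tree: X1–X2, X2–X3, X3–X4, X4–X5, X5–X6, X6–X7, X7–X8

No — edge (5,4) lies in no bag.

A tree decomposition must satisfy three properties: every vertex lies in some bag; for every edge, both endpoints lie together in some bag; and for every vertex, the bags containing it form a connected subtree. Here edge (5,4) lies in no bag, so the decomposition is invalid.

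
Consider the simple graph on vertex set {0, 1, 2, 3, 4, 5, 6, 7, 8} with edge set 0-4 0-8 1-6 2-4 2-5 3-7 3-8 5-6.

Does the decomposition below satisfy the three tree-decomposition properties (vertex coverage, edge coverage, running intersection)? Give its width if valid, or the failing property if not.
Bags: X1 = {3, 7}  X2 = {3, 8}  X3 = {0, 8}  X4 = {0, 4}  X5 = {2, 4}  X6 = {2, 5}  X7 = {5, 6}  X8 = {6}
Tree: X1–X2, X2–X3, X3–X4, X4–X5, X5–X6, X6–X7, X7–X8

A tree decomposition must satisfy three properties: every vertex lies in some bag; for every edge, both endpoints lie together in some bag; and for every vertex, the bags containing it form a connected subtree. Here vertex 1 appears in no bag, so the decomposition is invalid.

No — vertex 1 appears in no bag.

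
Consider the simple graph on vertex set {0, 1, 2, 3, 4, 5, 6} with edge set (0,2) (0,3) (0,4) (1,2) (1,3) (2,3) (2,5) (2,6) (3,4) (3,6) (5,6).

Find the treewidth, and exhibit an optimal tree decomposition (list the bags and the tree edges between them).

Treewidth 2.
Bags: B1 = {0, 3, 4}  B2 = {0, 2, 3}  B3 = {2, 3, 6}  B4 = {2, 5, 6}  B5 = {1, 2, 3}
Tree: B1–B2, B2–B3, B3–B4, B3–B5

Each bag holds 3 vertices, so the decomposition has width 2, which upper-bounds the treewidth. Conversely, {0, 2, 3} is a clique of size 3, and the vertices of any clique must share a bag in every tree decomposition; so some bag has ≥ 3 vertices and tw(G) ≥ 2. Therefore the treewidth is 2.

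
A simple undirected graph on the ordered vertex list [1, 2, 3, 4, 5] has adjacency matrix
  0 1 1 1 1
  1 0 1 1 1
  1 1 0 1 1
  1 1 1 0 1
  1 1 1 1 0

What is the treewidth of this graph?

A width-4 tree decomposition is:
Bags: B1 = {1, 2, 3, 4, 5}
Tree: (single bag)
With just one bag of size 5, the width is 5 − 1 = 4, so tw(G) ≤ 4. For the lower bound, the 5 vertices {1, 2, 3, 4, 5} are pairwise adjacent, and any tree decomposition puts a clique entirely inside one bag — forcing width ≥ 4. Therefore the treewidth is 4.

4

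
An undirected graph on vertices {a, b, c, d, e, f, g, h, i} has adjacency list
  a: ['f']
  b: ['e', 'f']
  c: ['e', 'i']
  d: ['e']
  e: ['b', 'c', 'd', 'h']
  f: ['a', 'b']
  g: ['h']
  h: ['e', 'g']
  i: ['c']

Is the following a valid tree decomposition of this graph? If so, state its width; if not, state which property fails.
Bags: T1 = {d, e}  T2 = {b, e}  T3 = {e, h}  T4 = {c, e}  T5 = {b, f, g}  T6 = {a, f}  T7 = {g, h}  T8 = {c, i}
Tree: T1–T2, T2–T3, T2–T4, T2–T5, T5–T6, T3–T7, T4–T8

A tree decomposition must satisfy three properties: every vertex lies in some bag; for every edge, both endpoints lie together in some bag; and for every vertex, the bags containing it form a connected subtree. Here bags containing vertex g are not connected in the tree, so the decomposition is invalid.

No — bags containing vertex g are not connected in the tree.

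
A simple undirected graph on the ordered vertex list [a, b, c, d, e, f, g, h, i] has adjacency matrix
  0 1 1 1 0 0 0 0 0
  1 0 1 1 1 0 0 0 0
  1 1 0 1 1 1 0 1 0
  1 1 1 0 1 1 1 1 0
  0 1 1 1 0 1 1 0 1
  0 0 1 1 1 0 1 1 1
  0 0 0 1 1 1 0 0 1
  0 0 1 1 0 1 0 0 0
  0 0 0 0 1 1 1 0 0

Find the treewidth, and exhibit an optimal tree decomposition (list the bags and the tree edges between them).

Treewidth 3.
One such decomposition:
Bags: B1 = {c, d, e, f}  B2 = {b, c, d, e}  B3 = {c, d, f, h}  B4 = {d, e, f, g}  B5 = {a, b, c, d}  B6 = {e, f, g, i}
Tree: B1–B2, B1–B3, B1–B4, B2–B5, B4–B6

Each bag holds 4 vertices, so the decomposition has width 3, which upper-bounds the treewidth. For the lower bound, the 4 vertices {d, e, f, g} are pairwise adjacent, and any tree decomposition puts a clique entirely inside one bag — forcing width ≥ 3. The upper and lower bounds meet at 3, so that is the treewidth.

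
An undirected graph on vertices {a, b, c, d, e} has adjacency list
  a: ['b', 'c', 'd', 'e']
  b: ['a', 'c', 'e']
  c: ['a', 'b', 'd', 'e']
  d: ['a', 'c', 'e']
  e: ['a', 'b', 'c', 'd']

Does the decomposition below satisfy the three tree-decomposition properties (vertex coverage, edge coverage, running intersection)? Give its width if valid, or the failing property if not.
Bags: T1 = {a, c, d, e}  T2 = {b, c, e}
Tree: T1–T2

No — edge (a,b) lies in no bag.

A tree decomposition must satisfy three properties: every vertex lies in some bag; for every edge, both endpoints lie together in some bag; and for every vertex, the bags containing it form a connected subtree. Here edge (a,b) lies in no bag, so the decomposition is invalid.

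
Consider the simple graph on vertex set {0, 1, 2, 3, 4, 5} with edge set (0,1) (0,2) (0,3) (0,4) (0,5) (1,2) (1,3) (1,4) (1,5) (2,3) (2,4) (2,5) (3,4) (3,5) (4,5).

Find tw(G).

A width-5 tree decomposition is:
Bags: B1 = {0, 1, 2, 3, 4, 5}
Tree: (single bag)
With just one bag of size 6, the width is 6 − 1 = 5, so tw(G) ≤ 5. Conversely, {0, 1, 2, 3, 4, 5} is a clique of size 6, and the vertices of any clique must share a bag in every tree decomposition; so some bag has ≥ 6 vertices and tw(G) ≥ 5. Combining the bounds, tw(G) = 5.

5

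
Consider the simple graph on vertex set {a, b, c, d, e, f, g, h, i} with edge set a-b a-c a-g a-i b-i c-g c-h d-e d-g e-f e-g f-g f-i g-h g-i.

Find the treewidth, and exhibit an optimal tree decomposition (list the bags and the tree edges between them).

Treewidth 2.
One optimal decomposition is:
Bags: B1 = {e, f, g}  B2 = {f, g, i}  B3 = {a, g, i}  B4 = {a, b, i}  B5 = {a, c, g}  B6 = {d, e, g}  B7 = {c, g, h}
Tree: B1–B2, B2–B3, B3–B4, B3–B5, B1–B6, B5–B7

Every bag has size at most 3, so the width is 3 − 1 = 2 and tw(G) ≤ 2. For the lower bound, the 3 vertices {d, e, g} are pairwise adjacent, and any tree decomposition puts a clique entirely inside one bag — forcing width ≥ 2. Hence tw(G) = 2 exactly.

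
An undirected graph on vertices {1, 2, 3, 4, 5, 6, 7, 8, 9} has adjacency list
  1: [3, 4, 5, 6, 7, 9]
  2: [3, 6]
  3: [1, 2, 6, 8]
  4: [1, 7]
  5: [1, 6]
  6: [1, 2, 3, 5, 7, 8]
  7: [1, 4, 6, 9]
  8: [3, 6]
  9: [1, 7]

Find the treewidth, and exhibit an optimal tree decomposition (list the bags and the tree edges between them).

Each bag holds 3 vertices, so the decomposition has width 2, which upper-bounds the treewidth. Conversely, {3, 6, 8} is a clique of size 3, and the vertices of any clique must share a bag in every tree decomposition; so some bag has ≥ 3 vertices and tw(G) ≥ 2. Combining the bounds, tw(G) = 2.

Treewidth 2.
Bags: B1 = {1, 3, 6}  B2 = {1, 6, 7}  B3 = {1, 4, 7}  B4 = {3, 6, 8}  B5 = {1, 5, 6}  B6 = {1, 7, 9}  B7 = {2, 3, 6}
Tree: B1–B2, B2–B3, B1–B4, B2–B5, B3–B6, B4–B7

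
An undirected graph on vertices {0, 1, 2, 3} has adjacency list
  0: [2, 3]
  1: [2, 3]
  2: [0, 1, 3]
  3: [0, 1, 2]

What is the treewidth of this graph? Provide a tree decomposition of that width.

The largest bag has 3 vertices, giving width 2; this decomposition certifies tw(G) ≤ 2. Conversely, {0, 2, 3} is a clique of size 3, and the vertices of any clique must share a bag in every tree decomposition; so some bag has ≥ 3 vertices and tw(G) ≥ 2. Therefore the treewidth is 2.

Treewidth 2.
One such decomposition:
Bags: B1 = {0, 2, 3}  B2 = {1, 2, 3}
Tree: B1–B2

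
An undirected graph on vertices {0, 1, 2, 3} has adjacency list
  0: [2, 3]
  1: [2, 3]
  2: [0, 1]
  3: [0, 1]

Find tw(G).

A width-2 tree decomposition is:
Bags: B1 = {0, 1, 3}  B2 = {0, 1, 2}
Tree: B1–B2
The largest bag has 3 vertices, giving width 2; this decomposition certifies tw(G) ≤ 2. For the lower bound, G contains the cycle 1–3–0–2–1, so G is not a forest; only forests have treewidth ≤ 1, hence tw(G) ≥ 2. Therefore the treewidth is 2.

2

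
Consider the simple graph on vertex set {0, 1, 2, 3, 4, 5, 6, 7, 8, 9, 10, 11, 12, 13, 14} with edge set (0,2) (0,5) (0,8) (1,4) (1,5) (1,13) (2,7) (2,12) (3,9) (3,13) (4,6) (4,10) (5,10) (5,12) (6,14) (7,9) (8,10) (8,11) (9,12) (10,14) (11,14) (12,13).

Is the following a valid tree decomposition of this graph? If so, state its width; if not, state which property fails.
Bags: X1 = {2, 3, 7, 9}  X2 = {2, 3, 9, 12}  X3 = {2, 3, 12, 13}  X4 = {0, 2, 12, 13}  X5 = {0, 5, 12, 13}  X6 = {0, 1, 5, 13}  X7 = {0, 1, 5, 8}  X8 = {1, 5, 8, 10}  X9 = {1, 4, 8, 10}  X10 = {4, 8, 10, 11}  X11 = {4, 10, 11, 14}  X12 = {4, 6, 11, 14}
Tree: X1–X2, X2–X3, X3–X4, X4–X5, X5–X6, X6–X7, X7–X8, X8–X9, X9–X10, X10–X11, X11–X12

Yes; width 3.

Checking the three conditions: (i) the bags cover all of {0, 1, 2, 3, 4, 5, 6, 7, 8, 9, 10, 11, 12, 13, 14}; (ii) for each edge, some bag contains both endpoints; (iii) the bags containing any fixed vertex form a subtree. All hold, so the decomposition is valid with width 4 − 1 = 3.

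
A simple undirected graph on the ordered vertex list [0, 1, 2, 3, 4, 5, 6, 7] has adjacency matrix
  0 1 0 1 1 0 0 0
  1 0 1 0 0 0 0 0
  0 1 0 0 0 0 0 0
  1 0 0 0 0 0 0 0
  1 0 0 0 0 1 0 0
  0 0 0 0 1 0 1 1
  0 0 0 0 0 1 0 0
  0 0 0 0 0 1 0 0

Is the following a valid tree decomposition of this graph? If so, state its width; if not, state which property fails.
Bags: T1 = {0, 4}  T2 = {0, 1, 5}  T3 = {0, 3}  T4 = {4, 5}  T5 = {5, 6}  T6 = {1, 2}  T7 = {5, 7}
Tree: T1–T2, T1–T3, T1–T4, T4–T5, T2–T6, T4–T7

A tree decomposition must satisfy three properties: every vertex lies in some bag; for every edge, both endpoints lie together in some bag; and for every vertex, the bags containing it form a connected subtree. Here bags containing vertex 5 are not connected in the tree, so the decomposition is invalid.

No — bags containing vertex 5 are not connected in the tree.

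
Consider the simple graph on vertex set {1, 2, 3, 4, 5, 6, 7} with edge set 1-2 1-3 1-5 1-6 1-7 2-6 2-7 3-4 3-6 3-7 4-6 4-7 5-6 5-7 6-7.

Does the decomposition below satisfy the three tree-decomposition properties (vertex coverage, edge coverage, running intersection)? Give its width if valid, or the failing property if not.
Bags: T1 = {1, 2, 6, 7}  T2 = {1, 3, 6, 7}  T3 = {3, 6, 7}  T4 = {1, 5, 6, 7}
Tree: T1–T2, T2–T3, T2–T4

A tree decomposition must satisfy three properties: every vertex lies in some bag; for every edge, both endpoints lie together in some bag; and for every vertex, the bags containing it form a connected subtree. Here vertex 4 appears in no bag, so the decomposition is invalid.

No — vertex 4 appears in no bag.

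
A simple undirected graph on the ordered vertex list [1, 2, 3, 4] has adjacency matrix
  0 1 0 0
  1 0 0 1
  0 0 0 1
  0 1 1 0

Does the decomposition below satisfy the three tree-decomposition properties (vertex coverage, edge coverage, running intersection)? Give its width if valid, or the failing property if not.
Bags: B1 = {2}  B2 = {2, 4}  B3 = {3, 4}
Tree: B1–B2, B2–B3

No — vertex 1 appears in no bag.

A tree decomposition must satisfy three properties: every vertex lies in some bag; for every edge, both endpoints lie together in some bag; and for every vertex, the bags containing it form a connected subtree. Here vertex 1 appears in no bag, so the decomposition is invalid.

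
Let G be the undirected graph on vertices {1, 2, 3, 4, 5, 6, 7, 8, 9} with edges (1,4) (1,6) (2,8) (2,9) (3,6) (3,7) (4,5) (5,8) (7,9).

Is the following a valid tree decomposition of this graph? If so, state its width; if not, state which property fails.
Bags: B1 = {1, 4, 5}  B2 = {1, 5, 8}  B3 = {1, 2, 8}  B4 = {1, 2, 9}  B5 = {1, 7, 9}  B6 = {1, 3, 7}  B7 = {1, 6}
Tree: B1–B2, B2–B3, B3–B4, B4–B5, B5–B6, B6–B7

No — edge (3,6) lies in no bag.

A tree decomposition must satisfy three properties: every vertex lies in some bag; for every edge, both endpoints lie together in some bag; and for every vertex, the bags containing it form a connected subtree. Here edge (3,6) lies in no bag, so the decomposition is invalid.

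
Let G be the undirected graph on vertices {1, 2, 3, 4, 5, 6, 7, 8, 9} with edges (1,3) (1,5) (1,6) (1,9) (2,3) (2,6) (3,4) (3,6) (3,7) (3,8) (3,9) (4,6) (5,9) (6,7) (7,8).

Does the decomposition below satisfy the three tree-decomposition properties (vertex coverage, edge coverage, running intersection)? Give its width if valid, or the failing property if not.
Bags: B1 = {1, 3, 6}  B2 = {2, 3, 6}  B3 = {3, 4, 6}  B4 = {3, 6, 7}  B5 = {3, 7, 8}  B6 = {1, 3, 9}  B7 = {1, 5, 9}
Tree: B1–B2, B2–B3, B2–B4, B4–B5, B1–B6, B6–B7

Yes; width 2.

Every vertex of G appears in some bag (union = {1, 2, 3, 4, 5, 6, 7, 8, 9}); every edge is covered by a bag; and for each vertex v the set of bags containing v is connected in the bag tree. The decomposition is therefore valid. The largest bag has 3 vertices, so the width is 2.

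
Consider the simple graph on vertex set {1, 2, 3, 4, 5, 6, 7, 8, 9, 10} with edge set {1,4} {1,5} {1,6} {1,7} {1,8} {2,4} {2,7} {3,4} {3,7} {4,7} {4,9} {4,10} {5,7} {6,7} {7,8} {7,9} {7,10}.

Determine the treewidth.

A width-2 tree decomposition is:
Bags: B1 = {4, 7, 10}  B2 = {1, 4, 7}  B3 = {3, 4, 7}  B4 = {1, 6, 7}  B5 = {1, 7, 8}  B6 = {1, 5, 7}  B7 = {4, 7, 9}  B8 = {2, 4, 7}
Tree: B1–B2, B1–B3, B2–B4, B4–B5, B5–B6, B1–B7, B1–B8
Every bag has size at most 3, so the width is 3 − 1 = 2 and tw(G) ≤ 2. On the other hand G contains the 3-clique {1, 7, 8}. A clique must lie in a single bag of any decomposition, so no decomposition can have width below 2. Hence tw(G) = 2 exactly.

2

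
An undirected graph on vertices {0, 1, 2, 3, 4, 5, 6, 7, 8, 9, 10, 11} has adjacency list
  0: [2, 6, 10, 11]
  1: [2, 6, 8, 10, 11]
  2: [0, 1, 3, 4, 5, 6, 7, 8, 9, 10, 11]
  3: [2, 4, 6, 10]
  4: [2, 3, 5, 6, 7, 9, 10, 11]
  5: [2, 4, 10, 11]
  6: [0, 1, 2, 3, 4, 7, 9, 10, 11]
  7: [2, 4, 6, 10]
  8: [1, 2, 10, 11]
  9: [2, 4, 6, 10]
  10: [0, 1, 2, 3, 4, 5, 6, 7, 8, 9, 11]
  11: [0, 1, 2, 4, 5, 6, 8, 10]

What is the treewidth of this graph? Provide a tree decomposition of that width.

Each bag holds 5 vertices, so the decomposition has width 4, which upper-bounds the treewidth. Conversely, {1, 2, 8, 10, 11} is a clique of size 5, and the vertices of any clique must share a bag in every tree decomposition; so some bag has ≥ 5 vertices and tw(G) ≥ 4. The upper and lower bounds meet at 4, so that is the treewidth.

Treewidth 4.
One optimal decomposition is:
Bags: B1 = {2, 4, 6, 10, 11}  B2 = {0, 2, 6, 10, 11}  B3 = {2, 4, 5, 10, 11}  B4 = {1, 2, 6, 10, 11}  B5 = {2, 4, 6, 9, 10}  B6 = {2, 3, 4, 6, 10}  B7 = {2, 4, 6, 7, 10}  B8 = {1, 2, 8, 10, 11}
Tree: B1–B2, B1–B3, B2–B4, B1–B5, B1–B6, B6–B7, B4–B8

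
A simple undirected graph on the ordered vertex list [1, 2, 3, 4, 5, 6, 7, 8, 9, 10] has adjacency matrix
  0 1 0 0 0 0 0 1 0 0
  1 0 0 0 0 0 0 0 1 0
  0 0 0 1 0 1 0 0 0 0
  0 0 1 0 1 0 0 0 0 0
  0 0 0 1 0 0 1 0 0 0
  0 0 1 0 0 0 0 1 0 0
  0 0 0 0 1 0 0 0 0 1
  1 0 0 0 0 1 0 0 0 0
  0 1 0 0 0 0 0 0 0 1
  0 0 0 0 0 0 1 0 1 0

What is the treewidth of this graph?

A width-2 tree decomposition is:
Bags: B1 = {1, 2, 9}  B2 = {1, 9, 10}  B3 = {1, 7, 10}  B4 = {1, 5, 7}  B5 = {1, 4, 5}  B6 = {1, 3, 4}  B7 = {1, 3, 6}  B8 = {1, 6, 8}
Tree: B1–B2, B2–B3, B3–B4, B4–B5, B5–B6, B6–B7, B7–B8
Each bag holds 3 vertices, so the decomposition has width 2, which upper-bounds the treewidth. Since 1–2–9–10–7–5–4–3–6–8–1 is a cycle in G, G is not acyclic. Forests are exactly the graphs of treewidth ≤ 1, so tw(G) ≥ 2. Therefore the treewidth is 2.

2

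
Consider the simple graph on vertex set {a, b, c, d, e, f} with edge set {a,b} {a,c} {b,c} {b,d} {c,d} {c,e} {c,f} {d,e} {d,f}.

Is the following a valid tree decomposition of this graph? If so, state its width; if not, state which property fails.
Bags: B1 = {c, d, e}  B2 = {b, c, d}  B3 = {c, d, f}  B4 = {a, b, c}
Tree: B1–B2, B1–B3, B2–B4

Every vertex of G appears in some bag (union = {a, b, c, d, e, f}); every edge is covered by a bag; and for each vertex v the set of bags containing v is connected in the bag tree. The decomposition is therefore valid. The largest bag has 3 vertices, so the width is 2.

Yes; width 2.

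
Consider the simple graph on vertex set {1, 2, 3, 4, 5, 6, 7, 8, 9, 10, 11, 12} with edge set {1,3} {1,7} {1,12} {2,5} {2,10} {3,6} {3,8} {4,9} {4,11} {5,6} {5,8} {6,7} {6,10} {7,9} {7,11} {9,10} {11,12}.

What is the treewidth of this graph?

A width-3 tree decomposition is:
Bags: B1 = {2, 5, 8, 10}  B2 = {5, 6, 8, 10}  B3 = {3, 6, 8, 10}  B4 = {3, 6, 9, 10}  B5 = {3, 6, 7, 9}  B6 = {1, 3, 7, 9}  B7 = {1, 4, 7, 9}  B8 = {1, 4, 7, 11}  B9 = {1, 4, 11, 12}
Tree: B1–B2, B2–B3, B3–B4, B4–B5, B5–B6, B6–B7, B7–B8, B8–B9
Every bag has size at most 4, so the width is 4 − 1 = 3 and tw(G) ≤ 3. For the lower bound: the 4 vertex sets {2,5,8}, {10}, {6}, {1,3,7,9} are disjoint, each induces a connected subgraph, and every pair is joined by at least one edge of G. Contracting each set to a single vertex therefore yields K_{4} as a minor, and since treewidth is minor-monotone, tw(G) ≥ tw(K_{4}) = 3. Therefore the treewidth is 3.

3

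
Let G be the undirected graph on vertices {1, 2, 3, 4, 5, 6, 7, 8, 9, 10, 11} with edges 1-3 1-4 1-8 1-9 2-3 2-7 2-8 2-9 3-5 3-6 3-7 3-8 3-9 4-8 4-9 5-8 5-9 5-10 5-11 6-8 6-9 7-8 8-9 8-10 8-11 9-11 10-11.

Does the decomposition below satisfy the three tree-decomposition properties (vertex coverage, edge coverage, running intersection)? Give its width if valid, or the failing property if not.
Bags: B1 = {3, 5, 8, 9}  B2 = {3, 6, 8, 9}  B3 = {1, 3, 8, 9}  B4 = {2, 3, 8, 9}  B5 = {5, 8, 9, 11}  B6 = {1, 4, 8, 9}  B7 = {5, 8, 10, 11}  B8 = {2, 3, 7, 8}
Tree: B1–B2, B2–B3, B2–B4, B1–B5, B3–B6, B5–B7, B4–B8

Yes; width 3.

Checking the three conditions: (i) the bags cover all of {1, 2, 3, 4, 5, 6, 7, 8, 9, 10, 11}; (ii) for each edge, some bag contains both endpoints; (iii) the bags containing any fixed vertex form a subtree. All hold, so the decomposition is valid with width 4 − 1 = 3.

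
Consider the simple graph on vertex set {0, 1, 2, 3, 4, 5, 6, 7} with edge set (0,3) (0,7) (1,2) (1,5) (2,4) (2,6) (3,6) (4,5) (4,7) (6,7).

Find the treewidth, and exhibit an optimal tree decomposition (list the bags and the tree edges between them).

Treewidth 2.
One optimal decomposition is:
Bags: B1 = {1, 2, 5}  B2 = {2, 4, 5}  B3 = {2, 4, 6}  B4 = {4, 6, 7}  B5 = {3, 6, 7}  B6 = {0, 3, 7}
Tree: B1–B2, B2–B3, B3–B4, B4–B5, B5–B6

The largest bag has 3 vertices, giving width 2; this decomposition certifies tw(G) ≤ 2. The edges 1–5–4–2–1 form a cycle, so G is not a tree and its treewidth is at least 2. Therefore the treewidth is 2.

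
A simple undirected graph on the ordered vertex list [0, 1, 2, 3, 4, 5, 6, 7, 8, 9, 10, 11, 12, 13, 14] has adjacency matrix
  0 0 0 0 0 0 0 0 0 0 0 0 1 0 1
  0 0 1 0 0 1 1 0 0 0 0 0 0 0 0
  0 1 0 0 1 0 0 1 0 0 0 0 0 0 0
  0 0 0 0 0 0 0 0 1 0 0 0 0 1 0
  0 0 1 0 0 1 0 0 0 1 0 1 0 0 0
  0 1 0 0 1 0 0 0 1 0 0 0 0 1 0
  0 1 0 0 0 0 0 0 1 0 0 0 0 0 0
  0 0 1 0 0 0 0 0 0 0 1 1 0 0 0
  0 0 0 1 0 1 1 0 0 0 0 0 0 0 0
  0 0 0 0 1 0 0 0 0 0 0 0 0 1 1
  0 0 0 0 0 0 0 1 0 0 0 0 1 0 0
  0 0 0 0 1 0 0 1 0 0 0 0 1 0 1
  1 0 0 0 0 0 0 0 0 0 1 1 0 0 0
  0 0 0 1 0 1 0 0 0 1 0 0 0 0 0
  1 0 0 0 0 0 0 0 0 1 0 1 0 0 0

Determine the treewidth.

3

A width-3 tree decomposition is:
Bags: B1 = {0, 10, 12, 14}  B2 = {10, 11, 12, 14}  B3 = {7, 10, 11, 14}  B4 = {7, 9, 11, 14}  B5 = {4, 7, 9, 11}  B6 = {2, 4, 7, 9}  B7 = {2, 4, 9, 13}  B8 = {2, 4, 5, 13}  B9 = {1, 2, 5, 13}  B10 = {1, 3, 5, 13}  B11 = {1, 3, 5, 8}  B12 = {1, 3, 6, 8}
Tree: B1–B2, B2–B3, B3–B4, B4–B5, B5–B6, B6–B7, B7–B8, B8–B9, B9–B10, B10–B11, B11–B12
Every bag has size at most 4, so the width is 4 − 1 = 3 and tw(G) ≤ 3. For the lower bound: the 4 vertex sets {0,10,12}, {14}, {11}, {2,4,7,9} are disjoint, each induces a connected subgraph, and every pair is joined by at least one edge of G. Contracting each set to a single vertex therefore yields K_{4} as a minor, and since treewidth is minor-monotone, tw(G) ≥ tw(K_{4}) = 3. Combining the bounds, tw(G) = 3.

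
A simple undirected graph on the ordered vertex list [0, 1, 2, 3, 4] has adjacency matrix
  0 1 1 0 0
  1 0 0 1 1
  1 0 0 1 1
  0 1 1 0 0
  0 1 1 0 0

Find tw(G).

A width-2 tree decomposition is:
Bags: B1 = {0, 1, 2}  B2 = {1, 2, 3}  B3 = {1, 2, 4}
Tree: B1–B2, B2–B3
Every bag has size at most 3, so the width is 3 − 1 = 2 and tw(G) ≤ 2. Since 0–1–3–2–0 is a cycle in G, G is not acyclic. Forests are exactly the graphs of treewidth ≤ 1, so tw(G) ≥ 2. The upper and lower bounds meet at 2, so that is the treewidth.

2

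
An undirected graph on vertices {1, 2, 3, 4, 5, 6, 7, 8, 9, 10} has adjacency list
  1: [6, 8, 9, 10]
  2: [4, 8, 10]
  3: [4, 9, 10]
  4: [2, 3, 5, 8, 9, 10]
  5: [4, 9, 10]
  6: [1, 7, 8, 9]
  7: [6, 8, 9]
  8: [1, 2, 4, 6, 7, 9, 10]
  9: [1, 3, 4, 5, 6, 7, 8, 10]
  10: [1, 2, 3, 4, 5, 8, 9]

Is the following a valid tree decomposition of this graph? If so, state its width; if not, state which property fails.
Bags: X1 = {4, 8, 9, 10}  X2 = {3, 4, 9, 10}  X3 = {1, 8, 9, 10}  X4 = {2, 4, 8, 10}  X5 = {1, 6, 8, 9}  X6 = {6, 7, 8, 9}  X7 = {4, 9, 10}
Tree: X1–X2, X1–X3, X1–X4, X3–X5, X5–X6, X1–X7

A tree decomposition must satisfy three properties: every vertex lies in some bag; for every edge, both endpoints lie together in some bag; and for every vertex, the bags containing it form a connected subtree. Here vertex 5 appears in no bag, so the decomposition is invalid.

No — vertex 5 appears in no bag.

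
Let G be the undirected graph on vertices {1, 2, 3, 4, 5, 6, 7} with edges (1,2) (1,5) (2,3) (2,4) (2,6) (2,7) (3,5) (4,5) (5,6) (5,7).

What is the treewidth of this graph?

2

A width-2 tree decomposition is:
Bags: B1 = {1, 2, 5}  B2 = {2, 5, 6}  B3 = {2, 5, 7}  B4 = {2, 4, 5}  B5 = {2, 3, 5}
Tree: B1–B2, B2–B3, B3–B4, B4–B5
The largest bag has 3 vertices, giving width 2; this decomposition certifies tw(G) ≤ 2. The edges 5–1–2–6–5 form a cycle, so G is not a tree and its treewidth is at least 2. The upper and lower bounds meet at 2, so that is the treewidth.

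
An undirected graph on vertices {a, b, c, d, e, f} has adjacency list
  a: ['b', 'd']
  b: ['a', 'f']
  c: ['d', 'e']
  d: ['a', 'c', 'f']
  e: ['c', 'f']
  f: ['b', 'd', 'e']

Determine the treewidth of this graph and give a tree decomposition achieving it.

The largest bag has 3 vertices, giving width 2; this decomposition certifies tw(G) ≤ 2. Since e–c–d–f–e is a cycle in G, G is not acyclic. Forests are exactly the graphs of treewidth ≤ 1, so tw(G) ≥ 2. Combining the bounds, tw(G) = 2.

Treewidth 2.
Bags: B1 = {c, e, f}  B2 = {c, d, f}  B3 = {b, d, f}  B4 = {a, b, d}
Tree: B1–B2, B2–B3, B3–B4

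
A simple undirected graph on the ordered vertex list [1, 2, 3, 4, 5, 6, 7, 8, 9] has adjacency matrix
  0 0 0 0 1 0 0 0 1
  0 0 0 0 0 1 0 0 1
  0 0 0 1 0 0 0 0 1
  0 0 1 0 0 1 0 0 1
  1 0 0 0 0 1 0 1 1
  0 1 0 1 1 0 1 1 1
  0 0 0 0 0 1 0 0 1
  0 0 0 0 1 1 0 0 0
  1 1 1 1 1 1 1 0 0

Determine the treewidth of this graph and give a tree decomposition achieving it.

Treewidth 2.
One optimal decomposition is:
Bags: B1 = {5, 6, 9}  B2 = {4, 6, 9}  B3 = {2, 6, 9}  B4 = {3, 4, 9}  B5 = {6, 7, 9}  B6 = {1, 5, 9}  B7 = {5, 6, 8}
Tree: B1–B2, B2–B3, B2–B4, B3–B5, B1–B6, B1–B7

Every bag has size at most 3, so the width is 3 − 1 = 2 and tw(G) ≤ 2. On the other hand G contains the 3-clique {5, 6, 8}. A clique must lie in a single bag of any decomposition, so no decomposition can have width below 2. Hence tw(G) = 2 exactly.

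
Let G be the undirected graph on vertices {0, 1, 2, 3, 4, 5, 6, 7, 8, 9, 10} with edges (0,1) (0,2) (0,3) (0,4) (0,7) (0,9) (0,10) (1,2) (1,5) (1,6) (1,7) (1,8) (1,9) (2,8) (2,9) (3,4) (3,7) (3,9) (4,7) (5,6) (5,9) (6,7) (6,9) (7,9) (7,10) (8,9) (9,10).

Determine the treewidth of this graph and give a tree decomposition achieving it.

Treewidth 3.
Bags: B1 = {0, 1, 7, 9}  B2 = {0, 1, 2, 9}  B3 = {0, 3, 7, 9}  B4 = {0, 3, 4, 7}  B5 = {1, 2, 8, 9}  B6 = {1, 6, 7, 9}  B7 = {0, 7, 9, 10}  B8 = {1, 5, 6, 9}
Tree: B1–B2, B1–B3, B3–B4, B2–B5, B1–B6, B1–B7, B6–B8

Every bag has size at most 4, so the width is 4 − 1 = 3 and tw(G) ≤ 3. For the lower bound, the 4 vertices {0, 1, 2, 9} are pairwise adjacent, and any tree decomposition puts a clique entirely inside one bag — forcing width ≥ 3. The upper and lower bounds meet at 3, so that is the treewidth.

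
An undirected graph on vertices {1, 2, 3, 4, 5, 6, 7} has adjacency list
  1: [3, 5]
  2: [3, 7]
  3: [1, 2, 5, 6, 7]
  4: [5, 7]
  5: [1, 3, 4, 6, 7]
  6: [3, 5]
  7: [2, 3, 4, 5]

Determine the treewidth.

A width-2 tree decomposition is:
Bags: B1 = {3, 5, 7}  B2 = {1, 3, 5}  B3 = {2, 3, 7}  B4 = {3, 5, 6}  B5 = {4, 5, 7}
Tree: B1–B2, B1–B3, B1–B4, B1–B5
Each bag holds 3 vertices, so the decomposition has width 2, which upper-bounds the treewidth. Conversely, {2, 3, 7} is a clique of size 3, and the vertices of any clique must share a bag in every tree decomposition; so some bag has ≥ 3 vertices and tw(G) ≥ 2. Combining the bounds, tw(G) = 2.

2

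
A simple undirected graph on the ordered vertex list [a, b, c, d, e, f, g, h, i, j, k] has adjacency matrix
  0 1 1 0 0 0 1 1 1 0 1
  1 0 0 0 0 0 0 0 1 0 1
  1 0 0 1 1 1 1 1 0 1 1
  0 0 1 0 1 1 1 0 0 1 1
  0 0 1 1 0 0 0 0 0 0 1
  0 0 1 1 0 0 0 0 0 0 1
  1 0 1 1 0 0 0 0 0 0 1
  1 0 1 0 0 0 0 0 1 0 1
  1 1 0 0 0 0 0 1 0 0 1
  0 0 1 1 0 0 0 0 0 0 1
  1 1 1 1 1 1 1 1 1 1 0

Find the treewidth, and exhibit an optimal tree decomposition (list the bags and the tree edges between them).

Treewidth 3.
One such decomposition:
Bags: B1 = {c, d, g, k}  B2 = {c, d, j, k}  B3 = {c, d, e, k}  B4 = {a, c, g, k}  B5 = {a, c, h, k}  B6 = {a, h, i, k}  B7 = {c, d, f, k}  B8 = {a, b, i, k}
Tree: B1–B2, B1–B3, B1–B4, B4–B5, B5–B6, B1–B7, B6–B8

Every bag has size at most 4, so the width is 4 − 1 = 3 and tw(G) ≤ 3. On the other hand G contains the 4-clique {c, d, g, k}. A clique must lie in a single bag of any decomposition, so no decomposition can have width below 3. The upper and lower bounds meet at 3, so that is the treewidth.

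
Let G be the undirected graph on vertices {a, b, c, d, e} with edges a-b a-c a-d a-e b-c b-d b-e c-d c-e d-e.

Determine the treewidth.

A width-4 tree decomposition is:
Bags: B1 = {a, b, c, d, e}
Tree: (single bag)
With just one bag of size 5, the width is 5 − 1 = 4, so tw(G) ≤ 4. On the other hand G contains the 5-clique {a, b, c, d, e}. A clique must lie in a single bag of any decomposition, so no decomposition can have width below 4. Therefore the treewidth is 4.

4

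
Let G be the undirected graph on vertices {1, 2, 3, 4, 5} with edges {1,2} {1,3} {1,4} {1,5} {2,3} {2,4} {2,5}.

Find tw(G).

2

A width-2 tree decomposition is:
Bags: B1 = {1, 2, 5}  B2 = {1, 2, 4}  B3 = {1, 2, 3}
Tree: B1–B2, B2–B3
The largest bag has 3 vertices, giving width 2; this decomposition certifies tw(G) ≤ 2. On the other hand G contains the 3-clique {1, 2, 3}. A clique must lie in a single bag of any decomposition, so no decomposition can have width below 2. The upper and lower bounds meet at 2, so that is the treewidth.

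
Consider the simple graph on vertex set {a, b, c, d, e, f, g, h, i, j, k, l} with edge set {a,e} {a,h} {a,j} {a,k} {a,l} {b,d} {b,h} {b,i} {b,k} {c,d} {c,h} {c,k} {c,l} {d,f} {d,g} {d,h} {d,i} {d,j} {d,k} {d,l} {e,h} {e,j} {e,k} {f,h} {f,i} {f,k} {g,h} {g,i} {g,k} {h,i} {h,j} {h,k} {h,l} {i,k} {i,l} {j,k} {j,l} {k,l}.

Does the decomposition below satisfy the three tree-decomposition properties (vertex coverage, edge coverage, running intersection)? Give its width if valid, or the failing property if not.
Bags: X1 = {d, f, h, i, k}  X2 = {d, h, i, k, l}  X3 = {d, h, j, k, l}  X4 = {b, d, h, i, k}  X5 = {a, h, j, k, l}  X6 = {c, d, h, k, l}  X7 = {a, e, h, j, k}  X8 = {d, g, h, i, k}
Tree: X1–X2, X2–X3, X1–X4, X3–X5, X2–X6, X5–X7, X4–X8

Yes; width 4.

Every vertex of G appears in some bag (union = {a, b, c, d, e, f, g, h, i, j, k, l}); every edge is covered by a bag; and for each vertex v the set of bags containing v is connected in the bag tree. The decomposition is therefore valid. The largest bag has 5 vertices, so the width is 4.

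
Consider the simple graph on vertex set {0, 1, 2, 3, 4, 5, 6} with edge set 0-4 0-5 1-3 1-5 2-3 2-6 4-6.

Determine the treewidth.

2

A width-2 tree decomposition is:
Bags: B1 = {1, 3, 5}  B2 = {2, 3, 5}  B3 = {2, 5, 6}  B4 = {4, 5, 6}  B5 = {0, 4, 5}
Tree: B1–B2, B2–B3, B3–B4, B4–B5
Each bag holds 3 vertices, so the decomposition has width 2, which upper-bounds the treewidth. For the lower bound, G contains the cycle 5–1–3–2–6–4–0–5, so G is not a forest; only forests have treewidth ≤ 1, hence tw(G) ≥ 2. The upper and lower bounds meet at 2, so that is the treewidth.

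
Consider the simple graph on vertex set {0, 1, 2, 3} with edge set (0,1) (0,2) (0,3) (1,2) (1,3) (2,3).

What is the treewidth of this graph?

3

A width-3 tree decomposition is:
Bags: B1 = {0, 1, 2, 3}
Tree: (single bag)
With just one bag of size 4, the width is 4 − 1 = 3, so tw(G) ≤ 3. For the lower bound, the 4 vertices {0, 1, 2, 3} are pairwise adjacent, and any tree decomposition puts a clique entirely inside one bag — forcing width ≥ 3. Combining the bounds, tw(G) = 3.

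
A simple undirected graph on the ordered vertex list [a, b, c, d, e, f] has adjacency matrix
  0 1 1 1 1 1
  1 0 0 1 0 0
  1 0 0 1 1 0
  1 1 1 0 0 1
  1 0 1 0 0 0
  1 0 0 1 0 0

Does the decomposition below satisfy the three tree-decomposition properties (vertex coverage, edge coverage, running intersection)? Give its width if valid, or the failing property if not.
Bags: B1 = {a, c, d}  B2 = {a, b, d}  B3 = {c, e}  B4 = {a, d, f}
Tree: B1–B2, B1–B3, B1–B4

No — edge (a,e) lies in no bag.

A tree decomposition must satisfy three properties: every vertex lies in some bag; for every edge, both endpoints lie together in some bag; and for every vertex, the bags containing it form a connected subtree. Here edge (a,e) lies in no bag, so the decomposition is invalid.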